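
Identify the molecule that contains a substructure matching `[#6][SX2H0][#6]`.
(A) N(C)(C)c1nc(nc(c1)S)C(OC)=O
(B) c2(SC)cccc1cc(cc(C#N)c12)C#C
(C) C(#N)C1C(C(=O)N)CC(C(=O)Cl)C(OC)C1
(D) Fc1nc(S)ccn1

[#6][SX2H0][#6] describes an aliphatic sulfur bridging two carbons with no H on the sulfur (a thioether).
(A) has a thiol (-SH) but the sulfur has H1, not H0 bridging two carbons.
(B) contains a methylthio ether (-SCH3), which satisfies every atom and bond constraint.
(C) has a methoxy ether (-OCH3) but the bridging atom is O, not S.
(D) has a thiol (-SH) but the sulfur has H1, not H0 bridging two carbons.
So the answer is (B).

B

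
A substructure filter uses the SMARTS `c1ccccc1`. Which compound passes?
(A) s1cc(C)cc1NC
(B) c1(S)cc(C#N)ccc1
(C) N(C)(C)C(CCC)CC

B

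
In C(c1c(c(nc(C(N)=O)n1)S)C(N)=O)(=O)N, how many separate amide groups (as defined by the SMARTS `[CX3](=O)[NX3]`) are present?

[CX3](=O)[NX3] is the SMARTS for an amide: a carbonyl carbon bonded to a trivalent nitrogen.
The molecule carries 3 separate instances of a primary amide (-C(=O)NH2) meeting every constraint; each maps to a distinct set of atoms, giving 3 matches.

3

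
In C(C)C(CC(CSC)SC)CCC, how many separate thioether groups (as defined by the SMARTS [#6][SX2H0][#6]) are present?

2

[#6][SX2H0][#6] is the SMARTS for a thioether: an aliphatic sulfur bridging two carbons with no H on the sulfur.
The molecule carries 2 separate instances of a methylthio ether (-SCH3) meeting every constraint; each maps to a distinct set of atoms, giving 2 matches.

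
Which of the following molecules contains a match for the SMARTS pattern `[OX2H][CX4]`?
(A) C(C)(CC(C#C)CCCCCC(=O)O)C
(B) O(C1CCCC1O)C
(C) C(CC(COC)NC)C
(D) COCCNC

[OX2H][CX4] describes a hydroxyl oxygen bound to an sp3 (X4) carbon (an aliphatic alcohol).
(A) has a carboxylic acid group (-C(=O)OH) but the -OH is on a CX3 carbonyl carbon, not a CX4 carbon.
(B) contains a hydroxyl group (-OH), which satisfies every atom and bond constraint.
(C) has a methoxy ether (-OCH3) but the oxygen has H0 (ether), not H1.
(D) has a methoxy ether (-OCH3) but the oxygen has H0 (ether), not H1.
So the answer is (B).

B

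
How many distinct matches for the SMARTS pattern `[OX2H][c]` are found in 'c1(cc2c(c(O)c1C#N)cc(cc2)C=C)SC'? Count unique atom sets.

[OX2H][c] is the SMARTS for a phenol: a hydroxyl oxygen attached to an aromatic carbon.
Exactly one fragment in the molecule meets all constraints, giving 1 match.

1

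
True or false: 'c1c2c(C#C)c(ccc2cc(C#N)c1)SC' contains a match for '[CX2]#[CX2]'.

The pattern [CX2]#[CX2] describes a carbon-carbon triple bond — an alkyne.
The molecule carries an ethynyl group (-C#CH), whose atoms satisfy every constraint of the query, so the pattern matches.

True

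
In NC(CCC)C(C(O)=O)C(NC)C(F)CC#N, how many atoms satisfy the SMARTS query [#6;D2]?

The query [#6;D2] means: any carbon bonded to exactly two heavy atoms.
Check the 17 heavy atoms by environment: 4× C (D2) → match; 5× C (D3) → no; 2× C (D1) → no; 2× O (D1) → no; 2× N (D1) → no; 1× N (D2) → no; 1× F (D1) → no.
That gives 4 matching atoms.

4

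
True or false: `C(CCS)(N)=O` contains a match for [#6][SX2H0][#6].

False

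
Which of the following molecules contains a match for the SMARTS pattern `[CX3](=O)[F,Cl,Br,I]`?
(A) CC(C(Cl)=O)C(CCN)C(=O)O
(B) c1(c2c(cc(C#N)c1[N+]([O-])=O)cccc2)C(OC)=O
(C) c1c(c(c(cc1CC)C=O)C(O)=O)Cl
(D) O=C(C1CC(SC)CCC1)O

[CX3](=O)[F,Cl,Br,I] describes a carbonyl carbon bonded to a halogen (an acyl halide).
(A) contains an acyl chloride (-C(=O)Cl), which satisfies every atom and bond constraint.
(B) has a methyl-ester group (-C(=O)OCH3) but the carbonyl is bonded to -O-C, not to a halogen.
(C) has a carboxylic acid group (-C(=O)OH) but the carbonyl is bonded to -OH, not to a halogen.
(D) has a carboxylic acid group (-C(=O)OH) but the carbonyl is bonded to -OH, not to a halogen.
So the answer is (A).

A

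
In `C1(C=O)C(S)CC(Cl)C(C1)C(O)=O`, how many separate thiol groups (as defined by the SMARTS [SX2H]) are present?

1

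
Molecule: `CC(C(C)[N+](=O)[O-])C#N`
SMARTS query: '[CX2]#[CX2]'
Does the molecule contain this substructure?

No

The pattern [CX2]#[CX2] describes a carbon-carbon triple bond — an alkyne.
The closest candidate here is a nitrile (-C#N), but the triple bond is C#N, not C#C. No other fragment satisfies the full query, so there is no match.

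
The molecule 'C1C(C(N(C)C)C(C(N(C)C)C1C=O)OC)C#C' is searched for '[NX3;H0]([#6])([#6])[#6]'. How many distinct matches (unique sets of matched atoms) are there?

2

[NX3;H0]([#6])([#6])[#6] is the SMARTS for a tertiary amine: a trivalent nitrogen with no H, bonded to three carbons.
The molecule carries 2 separate instances of a dimethylamino group (-N(CH3)2) meeting every constraint; each maps to a distinct set of atoms, giving 2 matches.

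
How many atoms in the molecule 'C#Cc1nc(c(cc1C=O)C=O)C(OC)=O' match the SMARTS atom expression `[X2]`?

The query [X2] means: any atom with exactly two total connections (bonds + H).
Check the 16 heavy atoms by environment: 1× n (aromatic, X2) → match; 5× c (aromatic, X3) → no; 2× C (X2) → match; 3× C (X3) → no; 3× O (X1) → no; 1× O (X2) → match; 1× C (X4) → no.
Summing the matching environments: 1 + 2 + 1 = 4 matching atoms.

4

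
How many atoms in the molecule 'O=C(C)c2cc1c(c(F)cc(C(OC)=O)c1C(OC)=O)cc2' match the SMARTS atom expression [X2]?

2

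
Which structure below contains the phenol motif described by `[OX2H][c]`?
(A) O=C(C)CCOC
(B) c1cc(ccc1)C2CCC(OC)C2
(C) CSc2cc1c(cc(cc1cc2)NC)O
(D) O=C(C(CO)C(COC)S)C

C

[OX2H][c] describes a hydroxyl oxygen attached to an aromatic carbon (a phenol).
(A) has a methoxy ether (-OCH3) but the oxygen has H0, not H1.
(B) has a methoxy ether (-OCH3) but the oxygen has H0, not H1.
(C) contains a hydroxyl group (-OH), which satisfies every atom and bond constraint.
(D) has a hydroxyl group (-OH) but the -OH is on an aliphatic carbon, not an aromatic c.
So the answer is (C).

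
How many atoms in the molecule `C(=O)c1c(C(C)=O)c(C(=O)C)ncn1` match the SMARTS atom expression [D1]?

5

The query [D1] means: atom with exactly one heavy-atom neighbour (degree 1).
Check the 14 heavy atoms by environment: 2× n (aromatic, D2) → no; 1× c (aromatic, D2) → no; 3× c (aromatic, D3) → no; 2× C (D3) → no; 3× O (D1) → match; 2× C (D1) → match; 1× C (D2) → no.
Summing the matching environments: 3 + 2 = 5 matching atoms.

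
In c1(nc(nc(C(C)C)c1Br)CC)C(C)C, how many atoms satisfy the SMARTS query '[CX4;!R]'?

8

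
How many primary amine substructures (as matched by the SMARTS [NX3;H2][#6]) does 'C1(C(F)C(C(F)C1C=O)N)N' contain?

2

[NX3;H2][#6] is the SMARTS for a primary amine: a trivalent nitrogen with two H attached to carbon.
The molecule carries 2 separate instances of a primary amino group (-NH2) meeting every constraint; each maps to a distinct set of atoms, giving 2 matches.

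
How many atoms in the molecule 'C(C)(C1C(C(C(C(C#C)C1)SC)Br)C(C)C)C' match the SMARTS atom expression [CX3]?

Check the 17 heavy atoms by environment: 13× C (X4) → no; 2× C (X2) → no; 1× S (X2) → no; 1× Br (X1) → no.
No environment satisfies the query, so 0 matching atoms.

0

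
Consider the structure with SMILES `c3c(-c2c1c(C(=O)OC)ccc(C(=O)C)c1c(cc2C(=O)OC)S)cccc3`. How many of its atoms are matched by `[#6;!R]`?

6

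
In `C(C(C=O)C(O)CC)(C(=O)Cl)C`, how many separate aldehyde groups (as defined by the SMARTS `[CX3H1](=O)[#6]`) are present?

1

[CX3H1](=O)[#6] is the SMARTS for an aldehyde: an sp2 carbon with one H, double-bonded to O and single-bonded to carbon.
Exactly one fragment in the molecule meets all constraints, giving 1 match.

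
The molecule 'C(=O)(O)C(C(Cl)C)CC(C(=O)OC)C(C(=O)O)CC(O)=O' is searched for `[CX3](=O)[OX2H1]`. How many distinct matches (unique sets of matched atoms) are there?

[CX3](=O)[OX2H1] is the SMARTS for a carboxylic acid: an sp2 carbon double-bonded to O and single-bonded to an -OH oxygen.
The molecule carries 3 separate instances of a carboxylic acid group (-C(=O)OH) meeting every constraint; each maps to a distinct set of atoms, giving 3 matches.

3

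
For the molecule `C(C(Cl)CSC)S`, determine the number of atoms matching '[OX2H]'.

Check the 7 heavy atoms by environment: 2× C (H2, X4) → no; 1× C (H1, X4) → no; 1× S (H1, X2) → no; 1× S (H0, X2) → no; 1× C (H3, X4) → no; 1× Cl (H0, X1) → no.
No environment satisfies the query, so 0 matching atoms.

0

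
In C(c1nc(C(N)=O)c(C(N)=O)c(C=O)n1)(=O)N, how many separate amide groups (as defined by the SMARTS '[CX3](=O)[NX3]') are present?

3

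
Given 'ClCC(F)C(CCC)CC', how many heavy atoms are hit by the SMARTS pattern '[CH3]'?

2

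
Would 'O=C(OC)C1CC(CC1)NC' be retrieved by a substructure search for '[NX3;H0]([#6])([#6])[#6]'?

The pattern [NX3;H0]([#6])([#6])[#6] describes a trivalent nitrogen with no H, bonded to three carbons — a tertiary amine.
The closest candidate here is an N-methylamino group (-NHCH3), but the nitrogen still has one H (H1), not H0. No other fragment satisfies the full query, so there is no match.

No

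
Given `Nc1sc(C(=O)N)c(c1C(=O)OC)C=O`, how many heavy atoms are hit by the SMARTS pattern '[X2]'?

2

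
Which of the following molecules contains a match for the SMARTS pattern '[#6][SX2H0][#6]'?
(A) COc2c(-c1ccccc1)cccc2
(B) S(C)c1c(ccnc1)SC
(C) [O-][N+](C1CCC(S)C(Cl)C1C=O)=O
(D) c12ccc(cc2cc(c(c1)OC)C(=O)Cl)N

[#6][SX2H0][#6] describes an aliphatic sulfur bridging two carbons with no H on the sulfur (a thioether).
(A) has a methoxy ether (-OCH3) but the bridging atom is O, not S.
(B) contains a methylthio ether (-SCH3), which satisfies every atom and bond constraint.
(C) has a thiol (-SH) but the sulfur has H1, not H0 bridging two carbons.
(D) has a methoxy ether (-OCH3) but the bridging atom is O, not S.
So the answer is (B).

B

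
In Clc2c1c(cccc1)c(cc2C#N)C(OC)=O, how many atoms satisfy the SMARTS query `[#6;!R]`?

3

The query [#6;!R] means: carbon not in any ring.
Check the 17 heavy atoms by environment: 10× c (aromatic, in 6-ring) → no; 1× Cl (acyclic) → no; 3× C (acyclic) → match; 2× O (acyclic) → no; 1× N (acyclic) → no.
That gives 3 matching atoms.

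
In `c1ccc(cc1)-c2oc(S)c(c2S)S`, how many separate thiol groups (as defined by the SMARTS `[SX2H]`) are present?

[SX2H] is the SMARTS for a thiol: an aliphatic sulfur with two connections, one being H.
The molecule carries 3 separate instances of a thiol (-SH) meeting every constraint; each maps to a distinct set of atoms, giving 3 matches.

3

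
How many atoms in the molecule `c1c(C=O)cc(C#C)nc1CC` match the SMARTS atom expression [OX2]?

0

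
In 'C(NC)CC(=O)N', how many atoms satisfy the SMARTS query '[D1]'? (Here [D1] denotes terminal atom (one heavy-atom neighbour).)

The query [D1] means: atom with exactly one heavy-atom neighbour (degree 1).
Check the 7 heavy atoms by environment: 2× C (D2) → no; 1× C (D3) → no; 1× O (D1) → match; 1× N (D1) → match; 1× N (D2) → no; 1× C (D1) → match.
Summing the matching environments: 1 + 1 + 1 = 3 matching atoms.

3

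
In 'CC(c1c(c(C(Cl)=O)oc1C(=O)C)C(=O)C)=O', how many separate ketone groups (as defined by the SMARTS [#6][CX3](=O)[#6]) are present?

3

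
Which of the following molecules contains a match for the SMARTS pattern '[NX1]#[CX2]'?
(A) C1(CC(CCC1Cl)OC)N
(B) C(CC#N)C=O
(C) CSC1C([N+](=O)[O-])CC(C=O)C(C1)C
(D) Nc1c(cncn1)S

B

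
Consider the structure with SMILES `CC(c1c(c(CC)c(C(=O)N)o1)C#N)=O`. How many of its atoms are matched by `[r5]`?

The query [r5] means: r5 matches atoms in a five-membered ring.
Check the 15 heavy atoms by environment: 1× o (aromatic, in 5-ring) → match; 4× c (aromatic, in 5-ring) → match; 6× C (acyclic) → no; 2× N (acyclic) → no; 2× O (acyclic) → no.
Summing the matching environments: 1 + 4 = 5 matching atoms.

5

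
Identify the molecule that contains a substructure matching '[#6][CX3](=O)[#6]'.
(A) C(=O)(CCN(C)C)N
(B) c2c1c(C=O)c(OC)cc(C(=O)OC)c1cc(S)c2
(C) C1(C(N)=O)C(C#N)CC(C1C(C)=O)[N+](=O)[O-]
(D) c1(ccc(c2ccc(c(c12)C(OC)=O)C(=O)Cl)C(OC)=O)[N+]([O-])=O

[#6][CX3](=O)[#6] describes a carbonyl carbon (no H) flanked by two carbons (a ketone).
(A) has a primary amide (-C(=O)NH2) but one neighbour of the carbonyl carbon is N, not C.
(B) has an aldehyde (-CHO) but the carbonyl carbon has H1, so it is not flanked by two carbons.
(C) contains an acetyl/ketone group (-C(=O)CH3), which satisfies every atom and bond constraint.
(D) has a methyl-ester group (-C(=O)OCH3) but one neighbour of the carbonyl carbon is O, not C.
So the answer is (C).

C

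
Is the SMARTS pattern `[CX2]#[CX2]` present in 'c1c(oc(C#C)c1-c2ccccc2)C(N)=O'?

Yes

The pattern [CX2]#[CX2] describes a carbon-carbon triple bond — an alkyne.
The molecule carries an ethynyl group (-C#CH), whose atoms satisfy every constraint of the query, so the pattern matches.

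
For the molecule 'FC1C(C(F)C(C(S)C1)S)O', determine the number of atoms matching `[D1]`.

5

The query [D1] means: atom with exactly one heavy-atom neighbour (degree 1).
Check the 11 heavy atoms by environment: 5× C (D3) → no; 1× C (D2) → no; 2× S (D1) → match; 2× F (D1) → match; 1× O (D1) → match.
Summing the matching environments: 2 + 2 + 1 = 5 matching atoms.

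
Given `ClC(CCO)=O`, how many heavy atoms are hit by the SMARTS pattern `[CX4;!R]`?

The query [CX4;!R] means: aliphatic carbon with four total connections, not in a ring.
Check the 6 heavy atoms by environment: 2× C (X4, acyclic) → match; 1× C (X3, acyclic) → no; 1× O (X1, acyclic) → no; 1× Cl (X1, acyclic) → no; 1× O (X2, acyclic) → no.
That gives 2 matching atoms.

2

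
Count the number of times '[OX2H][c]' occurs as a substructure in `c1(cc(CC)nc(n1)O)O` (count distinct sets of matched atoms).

2

[OX2H][c] is the SMARTS for a phenol: a hydroxyl oxygen attached to an aromatic carbon.
The molecule carries 2 separate instances of a hydroxyl group (-OH) meeting every constraint; each maps to a distinct set of atoms, giving 2 matches.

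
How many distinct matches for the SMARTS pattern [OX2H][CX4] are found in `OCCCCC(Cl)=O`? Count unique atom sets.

1

[OX2H][CX4] is the SMARTS for an aliphatic alcohol: a hydroxyl oxygen bound to an sp3 (X4) carbon.
Exactly one fragment in the molecule meets all constraints, giving 1 match.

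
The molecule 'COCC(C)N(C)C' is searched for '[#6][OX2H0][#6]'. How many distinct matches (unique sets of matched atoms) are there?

[#6][OX2H0][#6] is the SMARTS for an ether: an aliphatic oxygen bridging two carbons with no H on the oxygen.
Exactly one fragment in the molecule meets all constraints, giving 1 match.

1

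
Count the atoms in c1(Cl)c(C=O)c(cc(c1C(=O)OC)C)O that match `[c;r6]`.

6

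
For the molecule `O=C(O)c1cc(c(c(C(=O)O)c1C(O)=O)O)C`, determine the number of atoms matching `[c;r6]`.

6

The query [c;r6] means: aromatic carbon that belongs to a six-membered ring.
Check the 17 heavy atoms by environment: 6× c (aromatic, in 6-ring) → match; 4× C (acyclic) → no; 7× O (acyclic) → no.
That gives 6 matching atoms.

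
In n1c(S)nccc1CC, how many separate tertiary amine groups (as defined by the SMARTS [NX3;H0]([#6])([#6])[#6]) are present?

0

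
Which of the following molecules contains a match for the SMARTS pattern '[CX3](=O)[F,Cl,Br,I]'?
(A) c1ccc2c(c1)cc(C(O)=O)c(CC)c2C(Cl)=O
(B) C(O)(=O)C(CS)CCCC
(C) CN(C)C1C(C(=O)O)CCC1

A

[CX3](=O)[F,Cl,Br,I] describes a carbonyl carbon bonded to a halogen (an acyl halide).
(A) contains an acyl chloride (-C(=O)Cl), which satisfies every atom and bond constraint.
(B) has a carboxylic acid group (-C(=O)OH) but the carbonyl is bonded to -OH, not to a halogen.
(C) has a carboxylic acid group (-C(=O)OH) but the carbonyl is bonded to -OH, not to a halogen.
So the answer is (A).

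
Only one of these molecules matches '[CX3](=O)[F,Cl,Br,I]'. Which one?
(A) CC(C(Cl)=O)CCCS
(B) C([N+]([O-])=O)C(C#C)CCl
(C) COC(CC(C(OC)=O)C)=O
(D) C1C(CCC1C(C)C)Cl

A

[CX3](=O)[F,Cl,Br,I] describes a carbonyl carbon bonded to a halogen (an acyl halide).
(A) contains an acyl chloride (-C(=O)Cl), which satisfies every atom and bond constraint.
(B) has a chloro substituent but the Cl is not on a carbonyl carbon.
(C) has a methyl-ester group (-C(=O)OCH3) but the carbonyl is bonded to -O-C, not to a halogen.
(D) has a chloro substituent but the Cl is not on a carbonyl carbon.
So the answer is (A).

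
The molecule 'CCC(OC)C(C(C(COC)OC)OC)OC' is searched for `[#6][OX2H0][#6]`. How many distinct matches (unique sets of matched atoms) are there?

5

[#6][OX2H0][#6] is the SMARTS for an ether: an aliphatic oxygen bridging two carbons with no H on the oxygen.
The molecule carries 5 separate instances of a methoxy ether (-OCH3) meeting every constraint; each maps to a distinct set of atoms, giving 5 matches.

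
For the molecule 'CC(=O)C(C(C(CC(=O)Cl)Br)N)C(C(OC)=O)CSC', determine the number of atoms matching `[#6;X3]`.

3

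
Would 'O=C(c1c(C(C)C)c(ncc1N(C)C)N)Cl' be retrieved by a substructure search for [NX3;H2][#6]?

The pattern [NX3;H2][#6] describes a trivalent nitrogen with two H attached to carbon — a primary amine.
The molecule carries a primary amino group (-NH2), whose atoms satisfy every constraint of the query, so the pattern matches.

Yes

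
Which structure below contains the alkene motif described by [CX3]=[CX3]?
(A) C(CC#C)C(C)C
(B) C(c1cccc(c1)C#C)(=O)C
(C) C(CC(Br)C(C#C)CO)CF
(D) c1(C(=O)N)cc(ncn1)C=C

D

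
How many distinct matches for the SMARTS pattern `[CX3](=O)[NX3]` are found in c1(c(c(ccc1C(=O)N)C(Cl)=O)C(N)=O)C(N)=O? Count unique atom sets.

[CX3](=O)[NX3] is the SMARTS for an amide: a carbonyl carbon bonded to a trivalent nitrogen.
The molecule carries 3 separate instances of a primary amide (-C(=O)NH2) meeting every constraint; each maps to a distinct set of atoms, giving 3 matches.

3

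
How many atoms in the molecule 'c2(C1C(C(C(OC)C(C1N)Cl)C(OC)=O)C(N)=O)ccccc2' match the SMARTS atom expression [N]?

The query [N] means: uppercase N matches aliphatic (non-aromatic) nitrogen only.
Check the 23 heavy atoms by environment: 10× C → no; 4× O → no; 2× N → match; 6× c (aromatic) → no; 1× Cl → no.
That gives 2 matching atoms.

2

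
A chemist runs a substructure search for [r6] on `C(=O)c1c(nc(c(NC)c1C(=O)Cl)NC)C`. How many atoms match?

6

The query [r6] means: r6 matches atoms in a six-membered ring.
Check the 16 heavy atoms by environment: 1× n (aromatic, in 6-ring) → match; 5× c (aromatic, in 6-ring) → match; 2× N (acyclic) → no; 5× C (acyclic) → no; 2× O (acyclic) → no; 1× Cl (acyclic) → no.
Summing the matching environments: 1 + 5 = 6 matching atoms.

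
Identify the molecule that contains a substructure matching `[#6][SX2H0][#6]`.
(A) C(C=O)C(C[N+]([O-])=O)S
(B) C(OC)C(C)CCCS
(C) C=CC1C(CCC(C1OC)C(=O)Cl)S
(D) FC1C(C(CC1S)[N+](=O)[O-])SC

D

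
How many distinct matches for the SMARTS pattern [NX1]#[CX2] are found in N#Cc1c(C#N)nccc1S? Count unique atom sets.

2

[NX1]#[CX2] is the SMARTS for a nitrile: a nitrogen triple-bonded to a two-connected carbon.
The molecule carries 2 separate instances of a nitrile (-C#N) meeting every constraint; each maps to a distinct set of atoms, giving 2 matches.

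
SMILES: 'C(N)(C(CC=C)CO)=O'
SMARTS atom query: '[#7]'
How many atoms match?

1

Check the 9 heavy atoms by environment: 6× C → no; 2× O → no; 1× N → match.
That gives 1 matching atom.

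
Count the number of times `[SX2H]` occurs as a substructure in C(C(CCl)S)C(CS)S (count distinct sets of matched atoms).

3

[SX2H] is the SMARTS for a thiol: an aliphatic sulfur with two connections, one being H.
The molecule carries 3 separate instances of a thiol (-SH) meeting every constraint; each maps to a distinct set of atoms, giving 3 matches.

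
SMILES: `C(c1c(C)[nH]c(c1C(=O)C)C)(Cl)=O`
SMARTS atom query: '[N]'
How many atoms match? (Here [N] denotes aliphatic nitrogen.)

The query [N] means: uppercase N matches aliphatic (non-aromatic) nitrogen only.
Check the 13 heavy atoms by environment: 1× n (aromatic) → no; 4× c (aromatic) → no; 5× C → no; 2× O → no; 1× Cl → no.
No environment satisfies the query, so 0 matching atoms.

0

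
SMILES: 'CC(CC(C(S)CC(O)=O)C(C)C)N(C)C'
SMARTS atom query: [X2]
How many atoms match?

2

The query [X2] means: any atom with exactly two total connections (bonds + H).
Check the 16 heavy atoms by environment: 11× C (X4) → no; 1× C (X3) → no; 1× O (X1) → no; 1× O (X2) → match; 1× N (X3) → no; 1× S (X2) → match.
Summing the matching environments: 1 + 1 = 2 matching atoms.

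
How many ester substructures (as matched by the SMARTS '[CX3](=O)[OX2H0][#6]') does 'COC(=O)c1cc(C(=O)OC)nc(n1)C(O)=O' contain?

[CX3](=O)[OX2H0][#6] is the SMARTS for an ester: a carbonyl carbon bonded to an oxygen that is itself bonded to carbon (no H on that O).
The molecule carries 2 separate instances of a methyl-ester group (-C(=O)OCH3) meeting every constraint; each maps to a distinct set of atoms, giving 2 matches.

2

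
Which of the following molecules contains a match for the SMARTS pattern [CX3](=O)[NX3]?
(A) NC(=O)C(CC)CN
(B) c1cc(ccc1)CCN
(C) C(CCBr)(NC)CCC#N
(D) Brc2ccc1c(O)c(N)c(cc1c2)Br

[CX3](=O)[NX3] describes a carbonyl carbon bonded to a trivalent nitrogen (an amide).
(A) contains a primary amide (-C(=O)NH2), which satisfies every atom and bond constraint.
(B) has a primary amino group (-NH2) but the -NH2 is not attached to a carbonyl carbon.
(C) has a nitrile (-C#N) but the nitrile N is NX1 (triple-bonded), not NX3.
(D) has a primary amino group (-NH2) but the -NH2 is not attached to a carbonyl carbon.
So the answer is (A).

A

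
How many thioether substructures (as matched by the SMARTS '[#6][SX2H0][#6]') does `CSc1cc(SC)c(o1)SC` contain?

3

[#6][SX2H0][#6] is the SMARTS for a thioether: an aliphatic sulfur bridging two carbons with no H on the sulfur.
The molecule carries 3 separate instances of a methylthio ether (-SCH3) meeting every constraint; each maps to a distinct set of atoms, giving 3 matches.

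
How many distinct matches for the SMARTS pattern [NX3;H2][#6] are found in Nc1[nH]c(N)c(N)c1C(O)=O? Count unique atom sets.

[NX3;H2][#6] is the SMARTS for a primary amine: a trivalent nitrogen with two H attached to carbon.
The molecule carries 3 separate instances of a primary amino group (-NH2) meeting every constraint; each maps to a distinct set of atoms, giving 3 matches.

3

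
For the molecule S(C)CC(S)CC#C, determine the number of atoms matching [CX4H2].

Check the 8 heavy atoms by environment: 2× C (H2, X4) → match; 1× C (H1, X4) → no; 1× S (H0, X2) → no; 1× C (H3, X4) → no; 1× C (H0, X2) → no; 1× C (H1, X2) → no; 1× S (H1, X2) → no.
That gives 2 matching atoms.

2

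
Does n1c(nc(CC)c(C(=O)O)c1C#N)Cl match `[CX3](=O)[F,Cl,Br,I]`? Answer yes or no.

The pattern [CX3](=O)[F,Cl,Br,I] describes a carbonyl carbon bonded to a halogen — an acyl halide.
The closest candidate here is a carboxylic acid group (-C(=O)OH), but the carbonyl is bonded to -OH, not to a halogen. No other fragment satisfies the full query, so there is no match.

No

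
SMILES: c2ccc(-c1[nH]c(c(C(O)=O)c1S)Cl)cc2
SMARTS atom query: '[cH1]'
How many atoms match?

5

Check the 16 heavy atoms by environment: 1× n (aromatic, H1) → no; 5× c (aromatic, H0) → no; 5× c (aromatic, H1) → match; 1× C (H0) → no; 1× O (H0) → no; 1× O (H1) → no; 1× Cl (H0) → no; 1× S (H1) → no.
That gives 5 matching atoms.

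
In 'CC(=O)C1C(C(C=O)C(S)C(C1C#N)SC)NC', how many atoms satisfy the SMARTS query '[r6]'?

Check the 18 heavy atoms by environment: 6× C (in 6-ring) → match; 6× C (acyclic) → no; 2× O (acyclic) → no; 2× N (acyclic) → no; 2× S (acyclic) → no.
That gives 6 matching atoms.

6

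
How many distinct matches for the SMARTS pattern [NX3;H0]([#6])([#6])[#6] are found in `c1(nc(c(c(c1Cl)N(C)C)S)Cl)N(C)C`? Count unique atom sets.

2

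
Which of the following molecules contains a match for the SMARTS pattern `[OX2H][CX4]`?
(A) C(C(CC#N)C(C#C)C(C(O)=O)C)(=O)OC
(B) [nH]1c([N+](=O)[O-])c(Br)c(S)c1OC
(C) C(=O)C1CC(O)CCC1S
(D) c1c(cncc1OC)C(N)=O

C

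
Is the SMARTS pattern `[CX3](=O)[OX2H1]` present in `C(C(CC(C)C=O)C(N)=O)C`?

No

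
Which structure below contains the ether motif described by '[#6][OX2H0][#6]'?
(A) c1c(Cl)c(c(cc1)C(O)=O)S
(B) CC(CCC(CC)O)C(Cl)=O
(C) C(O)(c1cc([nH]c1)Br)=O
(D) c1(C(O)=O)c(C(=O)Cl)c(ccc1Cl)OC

D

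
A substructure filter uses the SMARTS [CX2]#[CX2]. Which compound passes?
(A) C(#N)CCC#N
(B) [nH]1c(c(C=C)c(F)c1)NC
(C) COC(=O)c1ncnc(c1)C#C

C

[CX2]#[CX2] describes a carbon-carbon triple bond (an alkyne).
(A) has a nitrile (-C#N) but the triple bond is C#N, not C#C.
(B) has a vinyl group (-CH=CH2) but the C=C is a double bond; both carbons are CX3, not CX2.
(C) contains an ethynyl group (-C#CH), which satisfies every atom and bond constraint.
So the answer is (C).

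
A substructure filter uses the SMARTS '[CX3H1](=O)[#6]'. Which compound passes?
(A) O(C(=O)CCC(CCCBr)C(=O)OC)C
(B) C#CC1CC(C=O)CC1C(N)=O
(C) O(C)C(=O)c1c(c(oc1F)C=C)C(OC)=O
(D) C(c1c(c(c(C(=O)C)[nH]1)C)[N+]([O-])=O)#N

[CX3H1](=O)[#6] describes an sp2 carbon with one H, double-bonded to O and single-bonded to carbon (an aldehyde).
(A) has a methyl-ester group (-C(=O)OCH3) but the carbonyl carbon has H0, not H1.
(B) contains an aldehyde (-CHO), which satisfies every atom and bond constraint.
(C) has a methyl-ester group (-C(=O)OCH3) but the carbonyl carbon has H0, not H1.
(D) has an acetyl/ketone group (-C(=O)CH3) but the carbonyl carbon has H0 (two carbon neighbours), not H1.
So the answer is (B).

B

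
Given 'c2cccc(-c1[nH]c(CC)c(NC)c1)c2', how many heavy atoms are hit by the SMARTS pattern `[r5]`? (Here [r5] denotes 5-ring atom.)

5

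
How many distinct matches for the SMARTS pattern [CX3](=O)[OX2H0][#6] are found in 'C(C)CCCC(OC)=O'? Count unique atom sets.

1

[CX3](=O)[OX2H0][#6] is the SMARTS for an ester: a carbonyl carbon bonded to an oxygen that is itself bonded to carbon (no H on that O).
Exactly one fragment in the molecule meets all constraints, giving 1 match.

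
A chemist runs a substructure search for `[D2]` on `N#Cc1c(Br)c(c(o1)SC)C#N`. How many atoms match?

4

The query [D2] means: atom with exactly two heavy-atom neighbours.
Check the 12 heavy atoms by environment: 1× o (aromatic, D2) → match; 4× c (aromatic, D3) → no; 1× S (D2) → match; 1× C (D1) → no; 2× C (D2) → match; 2× N (D1) → no; 1× Br (D1) → no.
Summing the matching environments: 1 + 1 + 2 = 4 matching atoms.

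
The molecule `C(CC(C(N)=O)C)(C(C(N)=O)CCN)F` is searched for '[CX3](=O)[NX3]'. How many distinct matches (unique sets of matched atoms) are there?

2

[CX3](=O)[NX3] is the SMARTS for an amide: a carbonyl carbon bonded to a trivalent nitrogen.
The molecule carries 2 separate instances of a primary amide (-C(=O)NH2) meeting every constraint; each maps to a distinct set of atoms, giving 2 matches.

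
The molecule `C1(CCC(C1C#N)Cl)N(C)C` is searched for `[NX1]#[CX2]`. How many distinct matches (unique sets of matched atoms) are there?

[NX1]#[CX2] is the SMARTS for a nitrile: a nitrogen triple-bonded to a two-connected carbon.
Exactly one fragment in the molecule meets all constraints, giving 1 match.

1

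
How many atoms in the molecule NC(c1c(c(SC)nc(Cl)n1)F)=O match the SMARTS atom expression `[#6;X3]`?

5

The query [#6;X3] means: any carbon (aromatic or not) with three total connections.
Check the 13 heavy atoms by environment: 2× n (aromatic, X2) → no; 4× c (aromatic, X3) → match; 1× S (X2) → no; 1× C (X4) → no; 1× C (X3) → match; 1× O (X1) → no; 1× N (X3) → no; 1× F (X1) → no; 1× Cl (X1) → no.
Summing the matching environments: 4 + 1 = 5 matching atoms.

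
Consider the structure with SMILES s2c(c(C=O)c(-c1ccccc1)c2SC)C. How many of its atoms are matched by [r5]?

5

The query [r5] means: r5 matches atoms in a five-membered ring.
Check the 16 heavy atoms by environment: 1× s (aromatic, in 5-ring) → match; 4× c (aromatic, in 5-ring) → match; 6× c (aromatic, in 6-ring) → no; 1× S (acyclic) → no; 3× C (acyclic) → no; 1× O (acyclic) → no.
Summing the matching environments: 1 + 4 = 5 matching atoms.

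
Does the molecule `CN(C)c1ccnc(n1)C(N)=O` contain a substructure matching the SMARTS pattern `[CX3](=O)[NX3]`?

Yes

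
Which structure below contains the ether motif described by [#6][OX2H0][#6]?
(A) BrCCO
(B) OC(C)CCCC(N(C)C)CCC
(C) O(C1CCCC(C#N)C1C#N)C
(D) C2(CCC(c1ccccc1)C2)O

C

[#6][OX2H0][#6] describes an aliphatic oxygen bridging two carbons with no H on the oxygen (an ether).
(A) has a hydroxyl group (-OH) but the oxygen has H1, not H0 bridging two carbons.
(B) has a hydroxyl group (-OH) but the oxygen has H1, not H0 bridging two carbons.
(C) contains a methoxy ether (-OCH3), which satisfies every atom and bond constraint.
(D) has a hydroxyl group (-OH) but the oxygen has H1, not H0 bridging two carbons.
So the answer is (C).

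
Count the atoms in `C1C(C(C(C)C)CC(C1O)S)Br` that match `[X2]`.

2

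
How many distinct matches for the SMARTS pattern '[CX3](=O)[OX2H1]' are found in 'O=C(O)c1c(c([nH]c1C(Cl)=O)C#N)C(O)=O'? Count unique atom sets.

2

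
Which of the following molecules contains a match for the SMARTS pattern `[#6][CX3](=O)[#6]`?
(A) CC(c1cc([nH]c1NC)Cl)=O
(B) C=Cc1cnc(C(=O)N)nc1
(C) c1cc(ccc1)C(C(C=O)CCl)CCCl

A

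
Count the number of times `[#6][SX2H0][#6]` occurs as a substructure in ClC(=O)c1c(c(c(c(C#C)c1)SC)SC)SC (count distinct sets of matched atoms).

3

[#6][SX2H0][#6] is the SMARTS for a thioether: an aliphatic sulfur bridging two carbons with no H on the sulfur.
The molecule carries 3 separate instances of a methylthio ether (-SCH3) meeting every constraint; each maps to a distinct set of atoms, giving 3 matches.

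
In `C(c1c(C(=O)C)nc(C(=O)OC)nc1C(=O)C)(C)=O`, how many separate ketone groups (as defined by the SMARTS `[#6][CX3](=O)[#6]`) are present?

3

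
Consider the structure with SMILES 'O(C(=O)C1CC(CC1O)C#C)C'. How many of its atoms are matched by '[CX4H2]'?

The query [CX4H2] means: sp3 carbon (X4) with exactly two hydrogens.
Check the 12 heavy atoms by environment: 2× C (H2, X4) → match; 3× C (H1, X4) → no; 1× O (H1, X2) → no; 1× C (H0, X3) → no; 1× O (H0, X1) → no; 1× O (H0, X2) → no; 1× C (H3, X4) → no; 1× C (H0, X2) → no; 1× C (H1, X2) → no.
That gives 2 matching atoms.

2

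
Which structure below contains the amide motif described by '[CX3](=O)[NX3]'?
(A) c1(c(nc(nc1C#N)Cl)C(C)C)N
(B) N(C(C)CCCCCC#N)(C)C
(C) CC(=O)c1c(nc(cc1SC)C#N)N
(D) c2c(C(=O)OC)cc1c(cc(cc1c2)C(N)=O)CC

[CX3](=O)[NX3] describes a carbonyl carbon bonded to a trivalent nitrogen (an amide).
(A) has a primary amino group (-NH2) but the -NH2 is not attached to a carbonyl carbon.
(B) has a nitrile (-C#N) but the nitrile N is NX1 (triple-bonded), not NX3.
(C) has a primary amino group (-NH2) but the -NH2 is not attached to a carbonyl carbon.
(D) contains a primary amide (-C(=O)NH2), which satisfies every atom and bond constraint.
So the answer is (D).

D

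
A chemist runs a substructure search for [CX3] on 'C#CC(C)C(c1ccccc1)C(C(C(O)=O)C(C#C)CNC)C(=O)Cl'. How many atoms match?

2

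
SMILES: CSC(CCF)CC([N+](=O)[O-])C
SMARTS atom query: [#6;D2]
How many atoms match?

The query [#6;D2] means: any carbon bonded to exactly two heavy atoms.
Check the 12 heavy atoms by environment: 3× C (D2) → match; 2× C (D3) → no; 2× C (D1) → no; 1× S (D2) → no; 1× F (D1) → no; 1× N (charge +1, D3) → no; 1× O (charge -1, D1) → no; 1× O (D1) → no.
That gives 3 matching atoms.

3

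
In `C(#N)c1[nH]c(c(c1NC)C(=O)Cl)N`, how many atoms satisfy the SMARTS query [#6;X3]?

The query [#6;X3] means: any carbon (aromatic or not) with three total connections.
Check the 13 heavy atoms by environment: 1× n (aromatic, X3) → no; 4× c (aromatic, X3) → match; 1× C (X2) → no; 1× N (X1) → no; 2× N (X3) → no; 1× C (X3) → match; 1× O (X1) → no; 1× Cl (X1) → no; 1× C (X4) → no.
Summing the matching environments: 4 + 1 = 5 matching atoms.

5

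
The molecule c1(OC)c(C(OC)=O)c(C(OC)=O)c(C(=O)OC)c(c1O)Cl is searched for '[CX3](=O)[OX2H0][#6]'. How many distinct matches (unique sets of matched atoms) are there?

[CX3](=O)[OX2H0][#6] is the SMARTS for an ester: a carbonyl carbon bonded to an oxygen that is itself bonded to carbon (no H on that O).
The molecule carries 3 separate instances of a methyl-ester group (-C(=O)OCH3) meeting every constraint; each maps to a distinct set of atoms, giving 3 matches.

3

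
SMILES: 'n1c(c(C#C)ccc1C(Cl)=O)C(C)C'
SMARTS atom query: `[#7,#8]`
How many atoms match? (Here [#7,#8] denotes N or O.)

2

Check the 14 heavy atoms by environment: 1× n (aromatic) → match; 5× c (aromatic) → no; 6× C → no; 1× O → match; 1× Cl → no.
Summing the matching environments: 1 + 1 = 2 matching atoms.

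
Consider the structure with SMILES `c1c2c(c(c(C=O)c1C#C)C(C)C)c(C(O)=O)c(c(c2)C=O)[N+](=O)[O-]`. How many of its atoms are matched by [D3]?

Check the 25 heavy atoms by environment: 8× c (aromatic, D3) → match; 2× c (aromatic, D2) → no; 3× C (D2) → no; 3× C (D1) → no; 1× N (charge +1, D3) → match; 1× O (charge -1, D1) → no; 5× O (D1) → no; 2× C (D3) → match.
Summing the matching environments: 8 + 1 + 2 = 11 matching atoms.

11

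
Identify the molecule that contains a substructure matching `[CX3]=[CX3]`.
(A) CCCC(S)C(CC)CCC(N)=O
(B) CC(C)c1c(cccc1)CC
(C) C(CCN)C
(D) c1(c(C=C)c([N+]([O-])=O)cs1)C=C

D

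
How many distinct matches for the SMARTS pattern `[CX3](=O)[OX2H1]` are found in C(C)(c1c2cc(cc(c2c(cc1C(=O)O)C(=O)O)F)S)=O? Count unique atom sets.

2

[CX3](=O)[OX2H1] is the SMARTS for a carboxylic acid: an sp2 carbon double-bonded to O and single-bonded to an -OH oxygen.
The molecule carries 2 separate instances of a carboxylic acid group (-C(=O)OH) meeting every constraint; each maps to a distinct set of atoms, giving 2 matches.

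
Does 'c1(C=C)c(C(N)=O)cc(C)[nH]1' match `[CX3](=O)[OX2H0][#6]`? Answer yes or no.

No

The pattern [CX3](=O)[OX2H0][#6] describes a carbonyl carbon bonded to an oxygen that is itself bonded to carbon (no H on that O) — an ester.
The closest candidate here is a primary amide (-C(=O)NH2), but the carbonyl is bonded to N, not to an O-C linkage. No other fragment satisfies the full query, so there is no match.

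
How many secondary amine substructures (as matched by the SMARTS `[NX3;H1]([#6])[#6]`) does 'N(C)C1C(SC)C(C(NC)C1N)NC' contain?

3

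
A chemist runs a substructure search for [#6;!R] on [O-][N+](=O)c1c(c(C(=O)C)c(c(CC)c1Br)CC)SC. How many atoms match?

7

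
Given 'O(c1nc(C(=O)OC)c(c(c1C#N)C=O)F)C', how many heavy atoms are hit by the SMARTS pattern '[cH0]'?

The query [cH0] means: aromatic carbon with no attached hydrogen (substituted or ring-fusion).
Check the 17 heavy atoms by environment: 1× n (aromatic, H0) → no; 5× c (aromatic, H0) → match; 2× C (H0) → no; 1× N (H0) → no; 4× O (H0) → no; 2× C (H3) → no; 1× F (H0) → no; 1× C (H1) → no.
That gives 5 matching atoms.

5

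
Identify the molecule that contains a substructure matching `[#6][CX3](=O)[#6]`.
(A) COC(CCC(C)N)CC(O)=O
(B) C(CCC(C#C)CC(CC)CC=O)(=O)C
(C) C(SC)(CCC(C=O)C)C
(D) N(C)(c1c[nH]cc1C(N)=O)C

[#6][CX3](=O)[#6] describes a carbonyl carbon (no H) flanked by two carbons (a ketone).
(A) has a carboxylic acid group (-C(=O)OH) but one neighbour of the carbonyl carbon is O, not C.
(B) contains an acetyl/ketone group (-C(=O)CH3), which satisfies every atom and bond constraint.
(C) has an aldehyde (-CHO) but the carbonyl carbon has H1, so it is not flanked by two carbons.
(D) has a primary amide (-C(=O)NH2) but one neighbour of the carbonyl carbon is N, not C.
So the answer is (B).

B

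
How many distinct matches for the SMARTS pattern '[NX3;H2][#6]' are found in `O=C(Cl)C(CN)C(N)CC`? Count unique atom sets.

2

[NX3;H2][#6] is the SMARTS for a primary amine: a trivalent nitrogen with two H attached to carbon.
The molecule carries 2 separate instances of a primary amino group (-NH2) meeting every constraint; each maps to a distinct set of atoms, giving 2 matches.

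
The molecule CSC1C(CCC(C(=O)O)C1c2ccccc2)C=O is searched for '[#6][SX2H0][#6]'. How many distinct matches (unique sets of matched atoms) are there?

[#6][SX2H0][#6] is the SMARTS for a thioether: an aliphatic sulfur bridging two carbons with no H on the sulfur.
Exactly one fragment in the molecule meets all constraints, giving 1 match.

1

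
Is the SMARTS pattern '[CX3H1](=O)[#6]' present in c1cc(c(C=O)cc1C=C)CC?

Yes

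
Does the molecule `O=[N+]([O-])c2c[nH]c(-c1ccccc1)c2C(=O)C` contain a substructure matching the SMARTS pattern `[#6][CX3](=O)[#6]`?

Yes

The pattern [#6][CX3](=O)[#6] describes a carbonyl carbon (no H) flanked by two carbons — a ketone.
The molecule carries an acetyl/ketone group (-C(=O)CH3), whose atoms satisfy every constraint of the query, so the pattern matches.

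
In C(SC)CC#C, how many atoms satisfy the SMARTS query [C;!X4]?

2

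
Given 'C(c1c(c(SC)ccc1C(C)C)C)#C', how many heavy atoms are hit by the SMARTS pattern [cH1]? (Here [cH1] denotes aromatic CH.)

2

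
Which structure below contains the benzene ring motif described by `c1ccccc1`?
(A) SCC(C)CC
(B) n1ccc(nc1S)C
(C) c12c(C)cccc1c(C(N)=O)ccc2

C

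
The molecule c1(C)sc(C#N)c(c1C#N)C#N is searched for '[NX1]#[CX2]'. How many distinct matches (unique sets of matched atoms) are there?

3

[NX1]#[CX2] is the SMARTS for a nitrile: a nitrogen triple-bonded to a two-connected carbon.
The molecule carries 3 separate instances of a nitrile (-C#N) meeting every constraint; each maps to a distinct set of atoms, giving 3 matches.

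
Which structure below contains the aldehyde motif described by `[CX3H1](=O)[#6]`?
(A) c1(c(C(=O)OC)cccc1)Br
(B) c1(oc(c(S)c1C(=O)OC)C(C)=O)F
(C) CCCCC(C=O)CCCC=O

[CX3H1](=O)[#6] describes an sp2 carbon with one H, double-bonded to O and single-bonded to carbon (an aldehyde).
(A) has a methyl-ester group (-C(=O)OCH3) but the carbonyl carbon has H0, not H1.
(B) has an acetyl/ketone group (-C(=O)CH3) but the carbonyl carbon has H0 (two carbon neighbours), not H1.
(C) contains an aldehyde (-CHO), which satisfies every atom and bond constraint.
So the answer is (C).

C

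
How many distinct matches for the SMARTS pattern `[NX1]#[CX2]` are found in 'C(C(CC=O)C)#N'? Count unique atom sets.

[NX1]#[CX2] is the SMARTS for a nitrile: a nitrogen triple-bonded to a two-connected carbon.
Exactly one fragment in the molecule meets all constraints, giving 1 match.

1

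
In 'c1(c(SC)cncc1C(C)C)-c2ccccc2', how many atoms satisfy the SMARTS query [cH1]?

7

The query [cH1] means: aromatic carbon bearing exactly one hydrogen.
Check the 17 heavy atoms by environment: 1× n (aromatic, H0) → no; 7× c (aromatic, H1) → match; 4× c (aromatic, H0) → no; 1× C (H1) → no; 3× C (H3) → no; 1× S (H0) → no.
That gives 7 matching atoms.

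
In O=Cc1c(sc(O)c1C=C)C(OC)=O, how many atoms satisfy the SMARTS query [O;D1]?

3

The query [O;D1] means: aliphatic oxygen bonded to exactly one heavy atom.
Check the 14 heavy atoms by environment: 1× s (aromatic, D2) → no; 4× c (aromatic, D3) → no; 3× O (D1) → match; 1× C (D3) → no; 1× O (D2) → no; 2× C (D1) → no; 2× C (D2) → no.
That gives 3 matching atoms.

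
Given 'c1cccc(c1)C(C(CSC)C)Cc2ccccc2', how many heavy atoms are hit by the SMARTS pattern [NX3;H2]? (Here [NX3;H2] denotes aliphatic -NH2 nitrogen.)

0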